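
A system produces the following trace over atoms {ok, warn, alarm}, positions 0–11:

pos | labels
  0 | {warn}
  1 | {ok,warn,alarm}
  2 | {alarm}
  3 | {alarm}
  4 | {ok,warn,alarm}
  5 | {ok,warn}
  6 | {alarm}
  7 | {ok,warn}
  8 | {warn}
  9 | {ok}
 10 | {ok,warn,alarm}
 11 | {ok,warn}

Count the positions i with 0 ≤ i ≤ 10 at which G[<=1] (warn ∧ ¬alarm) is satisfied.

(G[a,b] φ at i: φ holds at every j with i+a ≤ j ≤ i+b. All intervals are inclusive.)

1

Evaluate at each i in [0,10]:
  i=0: ✗ (fails at j=1)
  i=1: ✗ (fails at j=1)
  i=2: ✗ (fails at j=2)
  i=3: ✗ (fails at j=3)
  i=4: ✗ (fails at j=4)
  i=5: ✗ (fails at j=6)
  i=6: ✗ (fails at j=6)
  i=7: ✓ (all of [7,8])
  i=8: ✗ (fails at j=9)
  i=9: ✗ (fails at j=9)
  i=10: ✗ (fails at j=10)
Positions where it holds: {7} → 1.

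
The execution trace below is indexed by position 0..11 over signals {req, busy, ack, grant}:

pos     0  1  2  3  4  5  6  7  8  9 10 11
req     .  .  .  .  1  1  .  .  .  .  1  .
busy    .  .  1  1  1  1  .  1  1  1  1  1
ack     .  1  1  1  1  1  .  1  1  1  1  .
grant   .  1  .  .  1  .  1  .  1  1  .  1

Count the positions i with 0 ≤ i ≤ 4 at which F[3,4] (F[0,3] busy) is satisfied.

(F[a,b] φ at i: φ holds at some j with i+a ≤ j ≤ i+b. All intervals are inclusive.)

Evaluate at each i in [0,4]:
  i=0: ✓ (witness j=3)
  i=1: ✓ (witness j=4)
  i=2: ✓ (witness j=5)
  i=3: ✓ (witness j=6)
  i=4: ✓ (witness j=7)
Positions where it holds: {0, 1, 2, 3, 4} → 5.

5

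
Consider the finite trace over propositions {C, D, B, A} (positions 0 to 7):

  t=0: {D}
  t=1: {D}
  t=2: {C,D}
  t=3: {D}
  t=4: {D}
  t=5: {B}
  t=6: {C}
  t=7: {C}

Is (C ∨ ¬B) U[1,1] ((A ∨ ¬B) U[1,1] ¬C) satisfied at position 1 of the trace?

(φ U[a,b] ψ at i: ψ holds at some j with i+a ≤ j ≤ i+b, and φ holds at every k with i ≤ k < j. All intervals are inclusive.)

Need some j in [2,2] with ((A ∨ ¬B) U[1,1] ¬C), and (C ∨ ¬B) at every k in [1,j-1].
  j=2: ((A ∨ ¬B) U[1,1] ¬C) holds; (C ∨ ¬B) holds at every k in [1,1] → satisfied.

True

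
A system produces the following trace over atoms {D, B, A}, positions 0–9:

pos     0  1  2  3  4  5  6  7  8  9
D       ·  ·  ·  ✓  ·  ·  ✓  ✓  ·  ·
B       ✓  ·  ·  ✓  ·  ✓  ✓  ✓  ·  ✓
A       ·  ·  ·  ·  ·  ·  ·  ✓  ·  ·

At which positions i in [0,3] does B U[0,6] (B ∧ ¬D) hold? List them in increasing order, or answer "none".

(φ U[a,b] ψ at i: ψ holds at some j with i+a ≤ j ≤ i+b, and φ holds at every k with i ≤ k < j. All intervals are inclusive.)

0

Evaluate at each i in [0,3]:
  i=0: ✓ (rhs at j=0)
  i=1: ✗ (lhs fails at k=1 before rhs at j=5)
  i=2: ✗ (lhs fails at k=2 before rhs at j=5)
  i=3: ✗ (lhs fails at k=4 before rhs at j=5)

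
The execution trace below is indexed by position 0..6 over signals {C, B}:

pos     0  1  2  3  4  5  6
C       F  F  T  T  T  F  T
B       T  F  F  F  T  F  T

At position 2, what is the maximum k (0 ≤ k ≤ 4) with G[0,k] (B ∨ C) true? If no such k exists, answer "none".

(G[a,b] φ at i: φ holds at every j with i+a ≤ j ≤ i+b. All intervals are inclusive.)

(B ∨ C) must hold from j=2 onward; find where it first fails.
  j=2: holds
  j=3: holds
  j=4: holds
  j=5: fails
Holds on [2,4], so largest k = 2.

2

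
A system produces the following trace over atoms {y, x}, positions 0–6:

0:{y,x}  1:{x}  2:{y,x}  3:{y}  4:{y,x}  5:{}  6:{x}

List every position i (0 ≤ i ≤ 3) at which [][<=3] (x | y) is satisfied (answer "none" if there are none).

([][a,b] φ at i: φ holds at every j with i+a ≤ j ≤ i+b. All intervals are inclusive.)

Evaluate at each i in [0,3]:
  i=0: ✓ (all of [0,3])
  i=1: ✓ (all of [1,4])
  i=2: ✗ (fails at j=5)
  i=3: ✗ (fails at j=5)

0, 1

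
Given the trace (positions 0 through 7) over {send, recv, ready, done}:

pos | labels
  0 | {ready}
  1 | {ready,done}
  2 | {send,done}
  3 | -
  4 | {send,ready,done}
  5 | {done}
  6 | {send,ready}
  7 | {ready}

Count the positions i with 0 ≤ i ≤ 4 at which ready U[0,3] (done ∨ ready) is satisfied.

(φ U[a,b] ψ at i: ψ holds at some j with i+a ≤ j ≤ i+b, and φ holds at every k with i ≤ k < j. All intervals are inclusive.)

Evaluate at each i in [0,4]:
  i=0: ✓ (rhs at j=0)
  i=1: ✓ (rhs at j=1)
  i=2: ✓ (rhs at j=2)
  i=3: ✗ (lhs fails at k=3 before rhs at j=4)
  i=4: ✓ (rhs at j=4)
Positions where it holds: {0, 1, 2, 4} → 4.

4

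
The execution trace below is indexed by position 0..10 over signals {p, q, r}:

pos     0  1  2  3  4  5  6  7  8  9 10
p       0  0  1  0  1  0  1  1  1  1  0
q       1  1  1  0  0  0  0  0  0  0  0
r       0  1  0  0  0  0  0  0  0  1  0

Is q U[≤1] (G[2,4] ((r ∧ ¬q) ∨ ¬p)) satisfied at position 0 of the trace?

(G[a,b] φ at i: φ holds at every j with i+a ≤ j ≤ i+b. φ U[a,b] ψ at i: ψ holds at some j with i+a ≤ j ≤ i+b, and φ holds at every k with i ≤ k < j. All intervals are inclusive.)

No

Need some j in [0,1] with G[2,4] ((r ∧ ¬q) ∨ ¬p), and q at every k in [0,j-1].
  j=0: G[2,4] ((r ∧ ¬q) ∨ ¬p) — fails at 2.
  j=1: G[2,4] ((r ∧ ¬q) ∨ ¬p) — fails at 4.
No j in the window works → until fails.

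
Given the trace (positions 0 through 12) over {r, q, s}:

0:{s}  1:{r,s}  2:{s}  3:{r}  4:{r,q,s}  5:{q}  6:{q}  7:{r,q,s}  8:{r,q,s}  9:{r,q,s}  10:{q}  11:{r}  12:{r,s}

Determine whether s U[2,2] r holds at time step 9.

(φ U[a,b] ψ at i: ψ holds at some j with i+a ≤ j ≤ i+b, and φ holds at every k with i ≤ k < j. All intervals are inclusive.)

Need some j in [11,11] with r, and s at every k in [9,j-1].
  j=11: r holds, but s fails at k=10 → not this j.
No j in the window works → until fails.

False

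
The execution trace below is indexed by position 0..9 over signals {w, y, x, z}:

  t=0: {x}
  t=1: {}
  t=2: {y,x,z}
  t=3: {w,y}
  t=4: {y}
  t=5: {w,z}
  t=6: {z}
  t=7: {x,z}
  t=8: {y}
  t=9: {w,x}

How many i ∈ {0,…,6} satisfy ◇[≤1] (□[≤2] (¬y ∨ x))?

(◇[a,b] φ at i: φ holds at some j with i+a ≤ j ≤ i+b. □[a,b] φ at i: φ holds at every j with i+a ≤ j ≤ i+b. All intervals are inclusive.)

Evaluate at each i in [0,6]:
  i=0: ✓ (witness j=0)
  i=1: ✗ (none in [1,2])
  i=2: ✗ (none in [2,3])
  i=3: ✗ (none in [3,4])
  i=4: ✓ (witness j=5)
  i=5: ✓ (witness j=5)
  i=6: ✗ (none in [6,7])
Positions where it holds: {0, 4, 5} → 3.

3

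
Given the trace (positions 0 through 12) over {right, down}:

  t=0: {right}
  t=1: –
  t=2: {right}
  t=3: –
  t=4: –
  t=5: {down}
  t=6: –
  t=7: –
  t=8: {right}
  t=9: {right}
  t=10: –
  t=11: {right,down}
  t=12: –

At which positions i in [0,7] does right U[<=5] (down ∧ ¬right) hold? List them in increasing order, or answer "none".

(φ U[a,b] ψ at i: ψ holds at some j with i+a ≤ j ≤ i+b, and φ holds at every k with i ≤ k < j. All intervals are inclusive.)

Evaluate at each i in [0,7]:
  i=0: ✗ (lhs fails at k=1 before rhs at j=5)
  i=1: ✗ (lhs fails at k=1 before rhs at j=5)
  i=2: ✗ (lhs fails at k=3 before rhs at j=5)
  i=3: ✗ (lhs fails at k=3 before rhs at j=5)
  i=4: ✗ (lhs fails at k=4 before rhs at j=5)
  i=5: ✓ (rhs at j=5)
  i=6: ✗ (no rhs in [6,11])
  i=7: ✗ (no rhs in [7,12])

5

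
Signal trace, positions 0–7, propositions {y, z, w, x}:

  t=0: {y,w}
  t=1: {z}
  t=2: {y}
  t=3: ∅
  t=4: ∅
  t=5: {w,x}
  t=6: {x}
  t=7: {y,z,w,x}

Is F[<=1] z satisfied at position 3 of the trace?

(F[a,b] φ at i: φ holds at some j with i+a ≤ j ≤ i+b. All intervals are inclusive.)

False

Check z at each j in [3,4]:
  j=3: false
  j=4: false
No position in the window satisfies it → formula fails.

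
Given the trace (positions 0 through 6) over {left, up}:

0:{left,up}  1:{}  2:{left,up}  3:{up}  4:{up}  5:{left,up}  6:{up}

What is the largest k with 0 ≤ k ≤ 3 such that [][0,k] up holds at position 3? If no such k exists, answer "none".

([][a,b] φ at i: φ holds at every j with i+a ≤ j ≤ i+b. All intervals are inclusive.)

up must hold from j=3 onward; find where it first fails.
  j=3: holds
  j=4: holds
  j=5: holds
  j=6: holds
Holds through j=6; largest k = 3.

3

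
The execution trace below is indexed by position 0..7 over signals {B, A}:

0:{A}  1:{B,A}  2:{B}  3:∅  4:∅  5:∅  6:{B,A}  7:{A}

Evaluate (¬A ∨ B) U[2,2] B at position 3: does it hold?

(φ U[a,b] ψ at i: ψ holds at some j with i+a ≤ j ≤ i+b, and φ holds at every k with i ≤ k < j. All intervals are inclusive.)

False

Need some j in [5,5] with B, and (¬A ∨ B) at every k in [3,j-1].
  j=5: B false.
No j in the window works → until fails.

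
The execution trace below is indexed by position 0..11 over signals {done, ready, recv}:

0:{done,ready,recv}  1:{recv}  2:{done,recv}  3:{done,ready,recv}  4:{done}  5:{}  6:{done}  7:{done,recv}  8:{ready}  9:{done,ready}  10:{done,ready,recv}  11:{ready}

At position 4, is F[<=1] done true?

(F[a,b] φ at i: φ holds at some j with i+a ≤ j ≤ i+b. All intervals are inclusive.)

Check done at each j in [4,5]:
  j=4: true
  j=5: false
Found at j=4 → formula holds.

Yes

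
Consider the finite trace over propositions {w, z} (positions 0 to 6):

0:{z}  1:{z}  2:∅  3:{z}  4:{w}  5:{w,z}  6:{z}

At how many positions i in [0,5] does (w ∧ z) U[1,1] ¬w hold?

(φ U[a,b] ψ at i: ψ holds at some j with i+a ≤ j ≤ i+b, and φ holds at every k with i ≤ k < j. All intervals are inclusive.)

Evaluate at each i in [0,5]:
  i=0: ✗ (lhs fails at k=0 before rhs at j=1)
  i=1: ✗ (lhs fails at k=1 before rhs at j=2)
  i=2: ✗ (lhs fails at k=2 before rhs at j=3)
  i=3: ✗ (no rhs in [4,4])
  i=4: ✗ (no rhs in [5,5])
  i=5: ✓ (rhs at j=6; lhs holds on [5,5])
Positions where it holds: {5} → 1.

1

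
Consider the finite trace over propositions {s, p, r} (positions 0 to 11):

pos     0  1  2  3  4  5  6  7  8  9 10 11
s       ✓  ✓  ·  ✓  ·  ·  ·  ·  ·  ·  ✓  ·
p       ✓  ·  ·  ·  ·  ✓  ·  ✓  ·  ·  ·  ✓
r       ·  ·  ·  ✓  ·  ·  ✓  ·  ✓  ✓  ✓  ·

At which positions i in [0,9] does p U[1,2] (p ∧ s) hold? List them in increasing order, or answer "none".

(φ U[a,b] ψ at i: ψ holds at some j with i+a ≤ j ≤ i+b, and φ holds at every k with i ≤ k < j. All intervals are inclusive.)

Evaluate at each i in [0,9]:
  i=0: ✗ (no rhs in [1,2])
  i=1: ✗ (no rhs in [2,3])
  i=2: ✗ (no rhs in [3,4])
  i=3: ✗ (no rhs in [4,5])
  i=4: ✗ (no rhs in [5,6])
  i=5: ✗ (no rhs in [6,7])
  i=6: ✗ (no rhs in [7,8])
  i=7: ✗ (no rhs in [8,9])
  i=8: ✗ (no rhs in [9,10])
  i=9: ✗ (no rhs in [10,11])

none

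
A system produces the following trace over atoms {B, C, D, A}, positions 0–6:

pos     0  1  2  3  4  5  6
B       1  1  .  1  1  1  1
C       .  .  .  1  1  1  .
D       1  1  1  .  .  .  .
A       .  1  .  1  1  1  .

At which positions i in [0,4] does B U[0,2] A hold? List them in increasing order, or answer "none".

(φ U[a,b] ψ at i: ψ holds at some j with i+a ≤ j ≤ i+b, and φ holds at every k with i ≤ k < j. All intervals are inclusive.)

Evaluate at each i in [0,4]:
  i=0: ✓ (rhs at j=1; lhs holds on [0,0])
  i=1: ✓ (rhs at j=1)
  i=2: ✗ (lhs fails at k=2 before rhs at j=3)
  i=3: ✓ (rhs at j=3)
  i=4: ✓ (rhs at j=4)

0, 1, 3, 4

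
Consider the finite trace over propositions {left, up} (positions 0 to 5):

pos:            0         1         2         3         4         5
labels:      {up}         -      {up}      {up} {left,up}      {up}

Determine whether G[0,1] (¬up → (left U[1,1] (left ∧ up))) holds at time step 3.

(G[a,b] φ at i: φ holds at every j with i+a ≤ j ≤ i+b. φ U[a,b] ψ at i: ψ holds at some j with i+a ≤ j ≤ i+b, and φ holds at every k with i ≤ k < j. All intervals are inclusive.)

Check (¬up → (left U[1,1] (left ∧ up))) at every j in [3,4]:
  j=3: antecedent false → ✓
  j=4: antecedent false → ✓
All positions satisfy it → formula holds.

True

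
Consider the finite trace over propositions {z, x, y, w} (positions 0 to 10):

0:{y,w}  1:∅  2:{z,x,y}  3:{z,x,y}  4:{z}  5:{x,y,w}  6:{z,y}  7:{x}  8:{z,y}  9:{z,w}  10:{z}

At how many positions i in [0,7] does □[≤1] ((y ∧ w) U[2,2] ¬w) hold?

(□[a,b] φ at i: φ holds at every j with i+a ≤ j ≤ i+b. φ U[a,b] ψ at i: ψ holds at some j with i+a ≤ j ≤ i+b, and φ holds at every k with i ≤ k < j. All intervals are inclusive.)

0

Evaluate at each i in [0,7]:
  i=0: ✗ (fails at j=0)
  i=1: ✗ (fails at j=1)
  i=2: ✗ (fails at j=2)
  i=3: ✗ (fails at j=3)
  i=4: ✗ (fails at j=4)
  i=5: ✗ (fails at j=5)
  i=6: ✗ (fails at j=6)
  i=7: ✗ (fails at j=7)
Positions where it holds: {} → 0.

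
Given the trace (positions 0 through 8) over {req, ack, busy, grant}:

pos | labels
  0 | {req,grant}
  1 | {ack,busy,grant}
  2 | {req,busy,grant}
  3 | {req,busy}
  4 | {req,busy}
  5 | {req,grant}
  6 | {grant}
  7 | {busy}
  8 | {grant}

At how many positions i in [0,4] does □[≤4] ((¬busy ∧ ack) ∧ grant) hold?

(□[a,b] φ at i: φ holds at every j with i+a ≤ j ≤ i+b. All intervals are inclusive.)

0

Evaluate at each i in [0,4]:
  i=0: ✗ (fails at j=0)
  i=1: ✗ (fails at j=1)
  i=2: ✗ (fails at j=2)
  i=3: ✗ (fails at j=3)
  i=4: ✗ (fails at j=4)
Positions where it holds: {} → 0.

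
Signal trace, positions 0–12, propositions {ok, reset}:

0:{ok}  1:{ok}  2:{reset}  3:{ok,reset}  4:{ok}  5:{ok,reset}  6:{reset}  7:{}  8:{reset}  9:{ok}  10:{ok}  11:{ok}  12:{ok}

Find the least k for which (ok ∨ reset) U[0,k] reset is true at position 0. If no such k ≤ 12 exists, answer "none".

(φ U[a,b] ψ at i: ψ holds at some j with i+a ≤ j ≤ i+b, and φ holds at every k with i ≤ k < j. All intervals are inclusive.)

2

Need earliest j ≥ 0 with reset, and (ok ∨ reset) at every k in [0,j-1].
  j=0: rhs fails.
  j=1: rhs fails.
  j=2: rhs holds; lhs holds on [0,1]. k = 2.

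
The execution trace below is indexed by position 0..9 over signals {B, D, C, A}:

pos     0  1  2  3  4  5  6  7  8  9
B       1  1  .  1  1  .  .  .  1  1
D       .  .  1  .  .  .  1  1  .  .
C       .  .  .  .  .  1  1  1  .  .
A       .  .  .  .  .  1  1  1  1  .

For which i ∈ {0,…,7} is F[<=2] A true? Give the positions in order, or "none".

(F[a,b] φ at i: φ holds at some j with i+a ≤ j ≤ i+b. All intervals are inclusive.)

Evaluate at each i in [0,7]:
  i=0: ✗ (none in [0,2])
  i=1: ✗ (none in [1,3])
  i=2: ✗ (none in [2,4])
  i=3: ✓ (witness j=5)
  i=4: ✓ (witness j=5)
  i=5: ✓ (witness j=5)
  i=6: ✓ (witness j=6)
  i=7: ✓ (witness j=7)

3, 4, 5, 6, 7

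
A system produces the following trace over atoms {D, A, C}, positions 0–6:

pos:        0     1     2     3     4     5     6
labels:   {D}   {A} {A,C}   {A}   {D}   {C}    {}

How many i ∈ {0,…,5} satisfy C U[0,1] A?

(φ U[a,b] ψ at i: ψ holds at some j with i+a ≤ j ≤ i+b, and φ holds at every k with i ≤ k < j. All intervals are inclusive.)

3

Evaluate at each i in [0,5]:
  i=0: ✗ (lhs fails at k=0 before rhs at j=1)
  i=1: ✓ (rhs at j=1)
  i=2: ✓ (rhs at j=2)
  i=3: ✓ (rhs at j=3)
  i=4: ✗ (no rhs in [4,5])
  i=5: ✗ (no rhs in [5,6])
Positions where it holds: {1, 2, 3} → 3.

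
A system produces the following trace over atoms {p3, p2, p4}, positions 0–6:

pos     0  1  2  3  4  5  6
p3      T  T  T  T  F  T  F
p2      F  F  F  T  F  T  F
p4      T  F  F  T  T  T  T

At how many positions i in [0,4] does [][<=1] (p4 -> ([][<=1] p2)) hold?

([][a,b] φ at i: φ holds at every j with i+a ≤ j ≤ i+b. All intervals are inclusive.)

Evaluate at each i in [0,4]:
  i=0: ✗ (fails at j=0)
  i=1: ✓ (all of [1,2])
  i=2: ✗ (fails at j=3)
  i=3: ✗ (fails at j=3)
  i=4: ✗ (fails at j=4)
Positions where it holds: {1} → 1.

1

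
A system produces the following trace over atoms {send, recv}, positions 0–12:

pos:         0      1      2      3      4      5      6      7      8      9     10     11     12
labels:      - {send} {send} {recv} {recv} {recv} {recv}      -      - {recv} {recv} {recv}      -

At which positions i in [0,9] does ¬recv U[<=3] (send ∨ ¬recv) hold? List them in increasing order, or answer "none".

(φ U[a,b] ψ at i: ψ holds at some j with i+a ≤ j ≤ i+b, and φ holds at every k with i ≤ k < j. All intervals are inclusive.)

0, 1, 2, 7, 8

Evaluate at each i in [0,9]:
  i=0: ✓ (rhs at j=0)
  i=1: ✓ (rhs at j=1)
  i=2: ✓ (rhs at j=2)
  i=3: ✗ (no rhs in [3,6])
  i=4: ✗ (lhs fails at k=4 before rhs at j=7)
  i=5: ✗ (lhs fails at k=5 before rhs at j=7)
  i=6: ✗ (lhs fails at k=6 before rhs at j=7)
  i=7: ✓ (rhs at j=7)
  i=8: ✓ (rhs at j=8)
  i=9: ✗ (lhs fails at k=9 before rhs at j=12)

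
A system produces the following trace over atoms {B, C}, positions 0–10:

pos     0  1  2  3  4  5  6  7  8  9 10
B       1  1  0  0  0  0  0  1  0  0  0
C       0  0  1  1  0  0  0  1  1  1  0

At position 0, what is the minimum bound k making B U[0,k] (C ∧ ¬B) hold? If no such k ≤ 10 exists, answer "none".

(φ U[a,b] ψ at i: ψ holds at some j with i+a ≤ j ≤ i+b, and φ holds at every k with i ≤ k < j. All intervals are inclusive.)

Need earliest j ≥ 0 with (C ∧ ¬B), and B at every k in [0,j-1].
  j=0: rhs fails.
  j=1: rhs fails.
  j=2: rhs holds; lhs holds on [0,1]. k = 2.

2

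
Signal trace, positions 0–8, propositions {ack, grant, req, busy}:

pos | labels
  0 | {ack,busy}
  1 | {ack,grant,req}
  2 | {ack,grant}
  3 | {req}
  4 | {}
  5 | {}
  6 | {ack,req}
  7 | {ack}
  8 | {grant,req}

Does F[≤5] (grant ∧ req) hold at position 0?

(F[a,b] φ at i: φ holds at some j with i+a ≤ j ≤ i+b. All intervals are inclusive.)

Check (grant ∧ req) at each j in [0,5]:
  j=0: false
  j=1: true
  j=2: false
  j=3: false
  j=4: false
  j=5: false
Found at j=1 → formula holds.

Holds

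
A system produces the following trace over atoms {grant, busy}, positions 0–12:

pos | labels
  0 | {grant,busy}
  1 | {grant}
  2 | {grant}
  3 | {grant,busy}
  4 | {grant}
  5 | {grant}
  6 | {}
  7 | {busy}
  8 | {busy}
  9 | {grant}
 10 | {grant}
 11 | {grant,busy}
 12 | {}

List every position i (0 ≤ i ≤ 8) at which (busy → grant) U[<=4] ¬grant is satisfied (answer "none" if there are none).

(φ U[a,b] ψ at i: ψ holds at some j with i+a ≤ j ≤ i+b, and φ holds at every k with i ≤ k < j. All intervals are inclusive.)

2, 3, 4, 5, 6, 7, 8

Evaluate at each i in [0,8]:
  i=0: ✗ (no rhs in [0,4])
  i=1: ✗ (no rhs in [1,5])
  i=2: ✓ (rhs at j=6; lhs holds on [2,5])
  i=3: ✓ (rhs at j=6; lhs holds on [3,5])
  i=4: ✓ (rhs at j=6; lhs holds on [4,5])
  i=5: ✓ (rhs at j=6; lhs holds on [5,5])
  i=6: ✓ (rhs at j=6)
  i=7: ✓ (rhs at j=7)
  i=8: ✓ (rhs at j=8)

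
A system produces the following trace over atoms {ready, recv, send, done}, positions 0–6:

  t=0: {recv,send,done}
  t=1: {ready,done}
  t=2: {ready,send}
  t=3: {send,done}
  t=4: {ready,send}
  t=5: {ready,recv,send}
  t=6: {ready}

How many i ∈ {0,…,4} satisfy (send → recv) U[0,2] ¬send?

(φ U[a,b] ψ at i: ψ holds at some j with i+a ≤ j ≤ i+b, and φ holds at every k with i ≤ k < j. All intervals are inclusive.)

2

Evaluate at each i in [0,4]:
  i=0: ✓ (rhs at j=1; lhs holds on [0,0])
  i=1: ✓ (rhs at j=1)
  i=2: ✗ (no rhs in [2,4])
  i=3: ✗ (no rhs in [3,5])
  i=4: ✗ (lhs fails at k=4 before rhs at j=6)
Positions where it holds: {0, 1} → 2.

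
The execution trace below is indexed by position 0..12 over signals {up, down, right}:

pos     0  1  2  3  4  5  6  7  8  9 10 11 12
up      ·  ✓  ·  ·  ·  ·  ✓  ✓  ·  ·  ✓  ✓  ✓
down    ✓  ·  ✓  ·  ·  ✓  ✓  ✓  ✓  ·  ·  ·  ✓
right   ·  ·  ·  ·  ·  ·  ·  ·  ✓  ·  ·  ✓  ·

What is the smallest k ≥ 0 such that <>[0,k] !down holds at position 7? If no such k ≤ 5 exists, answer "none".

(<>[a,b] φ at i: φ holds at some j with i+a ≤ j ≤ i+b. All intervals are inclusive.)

2

Scan j = 7,8,… for !down:
  j=7: fails
  j=8: fails
  j=9: holds
First hit at j=9, so smallest k = 9-7 = 2.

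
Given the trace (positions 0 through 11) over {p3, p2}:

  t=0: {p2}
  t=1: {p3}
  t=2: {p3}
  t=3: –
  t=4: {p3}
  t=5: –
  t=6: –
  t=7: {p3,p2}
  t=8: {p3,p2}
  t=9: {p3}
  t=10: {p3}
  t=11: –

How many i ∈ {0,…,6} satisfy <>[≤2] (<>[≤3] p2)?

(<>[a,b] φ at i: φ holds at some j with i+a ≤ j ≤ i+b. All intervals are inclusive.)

6

Evaluate at each i in [0,6]:
  i=0: ✓ (witness j=0)
  i=1: ✗ (none in [1,3])
  i=2: ✓ (witness j=4)
  i=3: ✓ (witness j=4)
  i=4: ✓ (witness j=4)
  i=5: ✓ (witness j=5)
  i=6: ✓ (witness j=6)
Positions where it holds: {0, 2, 3, 4, 5, 6} → 6.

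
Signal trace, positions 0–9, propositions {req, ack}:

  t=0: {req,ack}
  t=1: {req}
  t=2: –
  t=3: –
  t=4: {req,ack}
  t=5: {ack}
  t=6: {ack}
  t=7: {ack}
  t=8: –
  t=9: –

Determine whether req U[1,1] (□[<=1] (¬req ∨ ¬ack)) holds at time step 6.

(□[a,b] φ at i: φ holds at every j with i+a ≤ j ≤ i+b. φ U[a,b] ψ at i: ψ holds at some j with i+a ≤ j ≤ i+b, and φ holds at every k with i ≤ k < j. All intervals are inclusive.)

False

Need some j in [7,7] with □[<=1] (¬req ∨ ¬ack), and req at every k in [6,j-1].
  j=7: □[<=1] (¬req ∨ ¬ack) holds, but req fails at k=6 → not this j.
No j in the window works → until fails.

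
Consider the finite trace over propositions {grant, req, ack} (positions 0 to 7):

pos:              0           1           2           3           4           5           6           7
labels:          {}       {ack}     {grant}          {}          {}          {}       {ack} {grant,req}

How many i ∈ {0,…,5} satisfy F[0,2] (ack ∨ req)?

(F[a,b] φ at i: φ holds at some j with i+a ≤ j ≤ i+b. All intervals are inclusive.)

4

Evaluate at each i in [0,5]:
  i=0: ✓ (witness j=1)
  i=1: ✓ (witness j=1)
  i=2: ✗ (none in [2,4])
  i=3: ✗ (none in [3,5])
  i=4: ✓ (witness j=6)
  i=5: ✓ (witness j=6)
Positions where it holds: {0, 1, 4, 5} → 4.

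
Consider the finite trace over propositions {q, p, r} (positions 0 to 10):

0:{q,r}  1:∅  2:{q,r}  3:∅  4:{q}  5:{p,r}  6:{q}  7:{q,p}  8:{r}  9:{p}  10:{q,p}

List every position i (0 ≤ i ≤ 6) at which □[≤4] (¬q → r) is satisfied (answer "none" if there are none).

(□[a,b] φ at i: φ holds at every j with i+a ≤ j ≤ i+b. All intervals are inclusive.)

Evaluate at each i in [0,6]:
  i=0: ✗ (fails at j=1)
  i=1: ✗ (fails at j=1)
  i=2: ✗ (fails at j=3)
  i=3: ✗ (fails at j=3)
  i=4: ✓ (all of [4,8])
  i=5: ✗ (fails at j=9)
  i=6: ✗ (fails at j=9)

4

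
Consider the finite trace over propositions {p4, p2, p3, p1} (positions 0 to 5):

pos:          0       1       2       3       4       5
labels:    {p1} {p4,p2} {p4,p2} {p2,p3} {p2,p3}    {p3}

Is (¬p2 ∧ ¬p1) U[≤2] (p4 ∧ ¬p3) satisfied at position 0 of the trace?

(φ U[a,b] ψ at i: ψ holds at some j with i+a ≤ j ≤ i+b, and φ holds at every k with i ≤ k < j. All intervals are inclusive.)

No

Need some j in [0,2] with (p4 ∧ ¬p3), and (¬p2 ∧ ¬p1) at every k in [0,j-1].
  j=0: (p4 ∧ ¬p3) false.
  j=1: (p4 ∧ ¬p3) holds, but (¬p2 ∧ ¬p1) fails at k=0 → not this j.
  j=2: (p4 ∧ ¬p3) holds, but (¬p2 ∧ ¬p1) fails at k=0 → not this j.
No j in the window works → until fails.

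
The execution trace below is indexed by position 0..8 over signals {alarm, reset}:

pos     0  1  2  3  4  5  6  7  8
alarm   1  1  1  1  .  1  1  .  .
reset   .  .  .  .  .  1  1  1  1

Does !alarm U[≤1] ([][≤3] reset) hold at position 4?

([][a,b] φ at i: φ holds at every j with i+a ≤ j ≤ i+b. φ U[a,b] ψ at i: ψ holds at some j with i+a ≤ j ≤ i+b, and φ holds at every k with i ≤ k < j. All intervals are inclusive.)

True

Need some j in [4,5] with [][≤3] reset, and !alarm at every k in [4,j-1].
  j=4: [][≤3] reset — fails at 4.
  j=5: [][≤3] reset holds; !alarm holds at every k in [4,4] → satisfied.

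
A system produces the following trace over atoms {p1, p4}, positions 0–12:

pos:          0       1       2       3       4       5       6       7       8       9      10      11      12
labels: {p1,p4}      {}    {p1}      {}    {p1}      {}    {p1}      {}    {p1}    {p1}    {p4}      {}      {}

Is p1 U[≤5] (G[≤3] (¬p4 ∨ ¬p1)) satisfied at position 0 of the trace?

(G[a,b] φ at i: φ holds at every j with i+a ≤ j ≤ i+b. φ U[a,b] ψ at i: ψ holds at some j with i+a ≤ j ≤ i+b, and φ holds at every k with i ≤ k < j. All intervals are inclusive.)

Need some j in [0,5] with G[≤3] (¬p4 ∨ ¬p1), and p1 at every k in [0,j-1].
  j=0: G[≤3] (¬p4 ∨ ¬p1) — fails at 0.
  j=1: G[≤3] (¬p4 ∨ ¬p1) holds; p1 holds at every k in [0,0] → satisfied.

Holds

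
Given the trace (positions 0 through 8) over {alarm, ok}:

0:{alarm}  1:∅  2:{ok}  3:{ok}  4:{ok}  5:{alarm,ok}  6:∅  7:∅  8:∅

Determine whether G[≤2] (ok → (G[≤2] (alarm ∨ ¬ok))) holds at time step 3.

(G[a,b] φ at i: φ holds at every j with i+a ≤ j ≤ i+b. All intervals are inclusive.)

Check (ok → (G[≤2] (alarm ∨ ¬ok))) at every j in [3,5]:
  j=3: antecedent true; consequent fails at 3 → ✗
  j=4: antecedent true; consequent fails at 4 → ✗
  j=5: antecedent true; consequent holds on [5,7] → ✓
Fails at j=3 → formula fails.

Does not hold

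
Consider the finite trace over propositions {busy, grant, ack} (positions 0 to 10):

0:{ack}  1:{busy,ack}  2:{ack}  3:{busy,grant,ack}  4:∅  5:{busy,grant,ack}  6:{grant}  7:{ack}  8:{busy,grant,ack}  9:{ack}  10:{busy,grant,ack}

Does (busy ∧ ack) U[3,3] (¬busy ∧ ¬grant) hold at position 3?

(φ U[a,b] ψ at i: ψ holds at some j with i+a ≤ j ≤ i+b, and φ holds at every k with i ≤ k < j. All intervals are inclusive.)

Need some j in [6,6] with (¬busy ∧ ¬grant), and (busy ∧ ack) at every k in [3,j-1].
  j=6: (¬busy ∧ ¬grant) false.
No j in the window works → until fails.

False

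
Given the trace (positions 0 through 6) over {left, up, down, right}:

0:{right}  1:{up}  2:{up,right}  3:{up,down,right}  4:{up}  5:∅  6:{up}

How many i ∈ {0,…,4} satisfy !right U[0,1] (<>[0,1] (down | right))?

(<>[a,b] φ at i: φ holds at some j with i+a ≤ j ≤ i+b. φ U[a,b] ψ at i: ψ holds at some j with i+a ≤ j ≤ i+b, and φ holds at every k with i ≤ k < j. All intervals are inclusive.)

4

Evaluate at each i in [0,4]:
  i=0: ✓ (rhs at j=0)
  i=1: ✓ (rhs at j=1)
  i=2: ✓ (rhs at j=2)
  i=3: ✓ (rhs at j=3)
  i=4: ✗ (no rhs in [4,5])
Positions where it holds: {0, 1, 2, 3} → 4.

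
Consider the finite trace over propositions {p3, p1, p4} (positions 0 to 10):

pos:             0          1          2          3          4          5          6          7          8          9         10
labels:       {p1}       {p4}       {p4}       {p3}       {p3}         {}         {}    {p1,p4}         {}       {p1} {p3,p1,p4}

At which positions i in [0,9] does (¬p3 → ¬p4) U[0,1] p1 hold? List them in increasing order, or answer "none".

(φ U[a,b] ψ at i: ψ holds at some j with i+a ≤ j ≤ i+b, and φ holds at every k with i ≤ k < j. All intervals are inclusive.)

Evaluate at each i in [0,9]:
  i=0: ✓ (rhs at j=0)
  i=1: ✗ (no rhs in [1,2])
  i=2: ✗ (no rhs in [2,3])
  i=3: ✗ (no rhs in [3,4])
  i=4: ✗ (no rhs in [4,5])
  i=5: ✗ (no rhs in [5,6])
  i=6: ✓ (rhs at j=7; lhs holds on [6,6])
  i=7: ✓ (rhs at j=7)
  i=8: ✓ (rhs at j=9; lhs holds on [8,8])
  i=9: ✓ (rhs at j=9)

0, 6, 7, 8, 9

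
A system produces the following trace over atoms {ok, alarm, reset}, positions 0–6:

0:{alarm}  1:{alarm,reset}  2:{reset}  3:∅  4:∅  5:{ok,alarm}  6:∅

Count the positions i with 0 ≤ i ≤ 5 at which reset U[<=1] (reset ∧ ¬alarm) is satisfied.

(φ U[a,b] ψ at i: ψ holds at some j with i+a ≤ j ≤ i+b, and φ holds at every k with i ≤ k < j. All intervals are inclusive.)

Evaluate at each i in [0,5]:
  i=0: ✗ (no rhs in [0,1])
  i=1: ✓ (rhs at j=2; lhs holds on [1,1])
  i=2: ✓ (rhs at j=2)
  i=3: ✗ (no rhs in [3,4])
  i=4: ✗ (no rhs in [4,5])
  i=5: ✗ (no rhs in [5,6])
Positions where it holds: {1, 2} → 2.

2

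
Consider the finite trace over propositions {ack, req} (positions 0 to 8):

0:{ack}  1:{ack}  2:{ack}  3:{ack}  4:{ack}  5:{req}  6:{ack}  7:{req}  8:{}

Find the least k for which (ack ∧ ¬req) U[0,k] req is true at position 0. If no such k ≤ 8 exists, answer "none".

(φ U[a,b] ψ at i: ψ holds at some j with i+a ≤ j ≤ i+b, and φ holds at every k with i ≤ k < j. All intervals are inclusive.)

Need earliest j ≥ 0 with req, and (ack ∧ ¬req) at every k in [0,j-1].
  j=0: rhs fails.
  j=1: rhs fails.
  j=2: rhs fails.
  j=3: rhs fails.
  j=4: rhs fails.
  j=5: rhs holds; lhs holds on [0,4]. k = 5.

5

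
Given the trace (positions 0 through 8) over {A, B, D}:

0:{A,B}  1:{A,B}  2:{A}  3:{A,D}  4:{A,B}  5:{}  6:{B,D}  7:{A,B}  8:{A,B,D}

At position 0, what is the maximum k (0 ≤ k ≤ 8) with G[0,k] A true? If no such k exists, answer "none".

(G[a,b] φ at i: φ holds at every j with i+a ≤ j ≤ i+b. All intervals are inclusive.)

4

A must hold from j=0 onward; find where it first fails.
  j=0: holds
  j=1: holds
  j=2: holds
  j=3: holds
  j=4: holds
  j=5: fails
Holds on [0,4], so largest k = 4.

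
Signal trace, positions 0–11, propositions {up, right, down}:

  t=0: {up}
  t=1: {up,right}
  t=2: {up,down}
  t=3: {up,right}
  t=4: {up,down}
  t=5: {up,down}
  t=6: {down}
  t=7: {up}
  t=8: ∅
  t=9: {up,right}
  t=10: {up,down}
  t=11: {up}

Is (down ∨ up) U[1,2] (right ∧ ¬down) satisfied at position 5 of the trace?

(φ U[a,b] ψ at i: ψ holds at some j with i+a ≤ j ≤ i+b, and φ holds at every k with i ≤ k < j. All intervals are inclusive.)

Need some j in [6,7] with (right ∧ ¬down), and (down ∨ up) at every k in [5,j-1].
  j=6: (right ∧ ¬down) false.
  j=7: (right ∧ ¬down) false.
No j in the window works → until fails.

No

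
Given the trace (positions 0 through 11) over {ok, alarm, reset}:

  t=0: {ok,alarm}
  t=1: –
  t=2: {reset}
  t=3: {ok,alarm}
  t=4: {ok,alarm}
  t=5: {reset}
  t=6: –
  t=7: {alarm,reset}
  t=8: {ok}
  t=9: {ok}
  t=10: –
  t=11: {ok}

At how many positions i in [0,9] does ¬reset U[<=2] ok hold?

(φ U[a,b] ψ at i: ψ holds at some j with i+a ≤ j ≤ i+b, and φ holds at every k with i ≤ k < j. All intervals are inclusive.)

Evaluate at each i in [0,9]:
  i=0: ✓ (rhs at j=0)
  i=1: ✗ (lhs fails at k=2 before rhs at j=3)
  i=2: ✗ (lhs fails at k=2 before rhs at j=3)
  i=3: ✓ (rhs at j=3)
  i=4: ✓ (rhs at j=4)
  i=5: ✗ (no rhs in [5,7])
  i=6: ✗ (lhs fails at k=7 before rhs at j=8)
  i=7: ✗ (lhs fails at k=7 before rhs at j=8)
  i=8: ✓ (rhs at j=8)
  i=9: ✓ (rhs at j=9)
Positions where it holds: {0, 3, 4, 8, 9} → 5.

5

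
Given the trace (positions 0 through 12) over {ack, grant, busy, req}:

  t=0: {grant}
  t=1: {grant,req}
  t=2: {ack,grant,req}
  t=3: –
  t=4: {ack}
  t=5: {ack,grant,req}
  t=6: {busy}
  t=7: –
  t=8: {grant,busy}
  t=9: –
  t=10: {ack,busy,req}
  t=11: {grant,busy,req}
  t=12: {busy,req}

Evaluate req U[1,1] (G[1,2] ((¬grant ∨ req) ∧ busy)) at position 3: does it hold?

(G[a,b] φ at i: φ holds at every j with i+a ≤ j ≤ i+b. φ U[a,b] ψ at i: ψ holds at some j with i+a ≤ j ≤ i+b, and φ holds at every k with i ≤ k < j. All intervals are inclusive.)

Need some j in [4,4] with G[1,2] ((¬grant ∨ req) ∧ busy), and req at every k in [3,j-1].
  j=4: G[1,2] ((¬grant ∨ req) ∧ busy) — fails at 5.
No j in the window works → until fails.

Does not hold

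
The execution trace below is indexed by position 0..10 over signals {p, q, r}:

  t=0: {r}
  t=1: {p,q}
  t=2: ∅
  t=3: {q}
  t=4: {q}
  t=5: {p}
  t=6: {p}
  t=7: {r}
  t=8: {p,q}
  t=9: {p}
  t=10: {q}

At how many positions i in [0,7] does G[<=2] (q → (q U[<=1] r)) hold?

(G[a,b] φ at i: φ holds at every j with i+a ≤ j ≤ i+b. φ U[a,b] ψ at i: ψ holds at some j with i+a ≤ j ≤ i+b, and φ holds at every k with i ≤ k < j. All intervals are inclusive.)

1

Evaluate at each i in [0,7]:
  i=0: ✗ (fails at j=1)
  i=1: ✗ (fails at j=1)
  i=2: ✗ (fails at j=3)
  i=3: ✗ (fails at j=3)
  i=4: ✗ (fails at j=4)
  i=5: ✓ (all of [5,7])
  i=6: ✗ (fails at j=8)
  i=7: ✗ (fails at j=8)
Positions where it holds: {5} → 1.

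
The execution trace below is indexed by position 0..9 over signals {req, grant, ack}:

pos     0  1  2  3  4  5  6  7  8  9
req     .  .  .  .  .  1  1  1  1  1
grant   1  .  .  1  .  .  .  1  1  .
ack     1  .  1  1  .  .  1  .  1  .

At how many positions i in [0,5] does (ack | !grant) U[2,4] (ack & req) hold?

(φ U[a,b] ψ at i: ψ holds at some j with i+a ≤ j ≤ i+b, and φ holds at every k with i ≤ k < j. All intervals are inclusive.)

3

Evaluate at each i in [0,5]:
  i=0: ✗ (no rhs in [2,4])
  i=1: ✗ (no rhs in [3,5])
  i=2: ✓ (rhs at j=6; lhs holds on [2,5])
  i=3: ✓ (rhs at j=6; lhs holds on [3,5])
  i=4: ✓ (rhs at j=6; lhs holds on [4,5])
  i=5: ✗ (lhs fails at k=7 before rhs at j=8)
Positions where it holds: {2, 3, 4} → 3.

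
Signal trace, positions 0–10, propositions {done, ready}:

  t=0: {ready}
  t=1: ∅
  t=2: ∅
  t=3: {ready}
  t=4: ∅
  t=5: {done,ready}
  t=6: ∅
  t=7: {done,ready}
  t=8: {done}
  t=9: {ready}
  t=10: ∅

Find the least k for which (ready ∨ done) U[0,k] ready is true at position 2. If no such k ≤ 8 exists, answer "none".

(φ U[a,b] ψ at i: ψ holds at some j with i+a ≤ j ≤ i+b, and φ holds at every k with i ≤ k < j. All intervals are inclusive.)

Need earliest j ≥ 2 with ready, and (ready ∨ done) at every k in [2,j-1].
  j=2: rhs fails.
  j=3: rhs holds but lhs fails at k=2.
  j=4: rhs fails.
  j=5: rhs holds but lhs fails at k=2.
  j=6: rhs fails.
  j=7: rhs holds but lhs fails at k=2.
  j=8: rhs fails.
  j=9: rhs holds but lhs fails at k=2.
  j=10: rhs fails.
No witness within the range → none.

none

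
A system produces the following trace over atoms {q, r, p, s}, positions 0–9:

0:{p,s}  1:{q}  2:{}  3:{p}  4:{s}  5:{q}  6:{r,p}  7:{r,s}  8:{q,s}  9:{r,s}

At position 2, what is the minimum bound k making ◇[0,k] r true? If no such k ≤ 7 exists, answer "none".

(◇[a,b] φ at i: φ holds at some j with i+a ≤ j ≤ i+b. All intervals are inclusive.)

4

Scan j = 2,3,… for r:
  j=2: fails
  j=3: fails
  j=4: fails
  j=5: fails
  j=6: holds
First hit at j=6, so smallest k = 6-2 = 4.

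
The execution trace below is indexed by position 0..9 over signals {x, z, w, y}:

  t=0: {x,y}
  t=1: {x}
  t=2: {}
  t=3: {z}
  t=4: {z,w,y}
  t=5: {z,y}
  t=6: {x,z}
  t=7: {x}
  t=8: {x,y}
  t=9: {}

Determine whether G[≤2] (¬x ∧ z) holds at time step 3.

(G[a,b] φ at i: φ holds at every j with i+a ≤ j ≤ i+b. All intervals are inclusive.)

True

Check (¬x ∧ z) at every j in [3,5]:
  j=3: true
  j=4: true
  j=5: true
All positions satisfy it → formula holds.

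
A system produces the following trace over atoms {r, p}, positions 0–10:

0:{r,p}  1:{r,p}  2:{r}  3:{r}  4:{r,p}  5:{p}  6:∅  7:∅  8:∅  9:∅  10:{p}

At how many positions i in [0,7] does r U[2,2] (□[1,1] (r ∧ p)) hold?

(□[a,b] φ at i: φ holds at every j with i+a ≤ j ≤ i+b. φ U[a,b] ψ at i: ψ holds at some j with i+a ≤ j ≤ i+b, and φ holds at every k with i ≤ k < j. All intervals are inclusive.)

1

Evaluate at each i in [0,7]:
  i=0: ✗ (no rhs in [2,2])
  i=1: ✓ (rhs at j=3; lhs holds on [1,2])
  i=2: ✗ (no rhs in [4,4])
  i=3: ✗ (no rhs in [5,5])
  i=4: ✗ (no rhs in [6,6])
  i=5: ✗ (no rhs in [7,7])
  i=6: ✗ (no rhs in [8,8])
  i=7: ✗ (no rhs in [9,9])
Positions where it holds: {1} → 1.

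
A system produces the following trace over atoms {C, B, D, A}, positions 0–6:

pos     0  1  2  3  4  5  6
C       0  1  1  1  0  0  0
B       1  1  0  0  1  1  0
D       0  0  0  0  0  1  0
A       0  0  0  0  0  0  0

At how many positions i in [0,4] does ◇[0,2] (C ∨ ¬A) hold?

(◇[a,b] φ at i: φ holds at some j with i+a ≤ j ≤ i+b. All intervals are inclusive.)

Evaluate at each i in [0,4]:
  i=0: ✓ (witness j=0)
  i=1: ✓ (witness j=1)
  i=2: ✓ (witness j=2)
  i=3: ✓ (witness j=3)
  i=4: ✓ (witness j=4)
Positions where it holds: {0, 1, 2, 3, 4} → 5.

5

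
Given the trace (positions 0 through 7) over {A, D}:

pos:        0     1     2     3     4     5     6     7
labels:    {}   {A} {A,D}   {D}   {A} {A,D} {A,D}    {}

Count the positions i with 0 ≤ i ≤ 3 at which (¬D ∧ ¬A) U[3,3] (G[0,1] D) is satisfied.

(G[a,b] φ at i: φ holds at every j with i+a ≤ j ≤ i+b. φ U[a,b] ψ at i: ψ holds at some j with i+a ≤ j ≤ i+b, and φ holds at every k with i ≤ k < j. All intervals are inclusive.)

0

Evaluate at each i in [0,3]:
  i=0: ✗ (no rhs in [3,3])
  i=1: ✗ (no rhs in [4,4])
  i=2: ✗ (lhs fails at k=2 before rhs at j=5)
  i=3: ✗ (no rhs in [6,6])
Positions where it holds: {} → 0.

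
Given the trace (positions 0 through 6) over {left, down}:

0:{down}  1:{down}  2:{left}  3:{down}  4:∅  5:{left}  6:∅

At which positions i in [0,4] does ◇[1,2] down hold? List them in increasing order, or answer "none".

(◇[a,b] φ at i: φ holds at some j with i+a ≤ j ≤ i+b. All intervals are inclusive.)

0, 1, 2

Evaluate at each i in [0,4]:
  i=0: ✓ (witness j=1)
  i=1: ✓ (witness j=3)
  i=2: ✓ (witness j=3)
  i=3: ✗ (none in [4,5])
  i=4: ✗ (none in [5,6])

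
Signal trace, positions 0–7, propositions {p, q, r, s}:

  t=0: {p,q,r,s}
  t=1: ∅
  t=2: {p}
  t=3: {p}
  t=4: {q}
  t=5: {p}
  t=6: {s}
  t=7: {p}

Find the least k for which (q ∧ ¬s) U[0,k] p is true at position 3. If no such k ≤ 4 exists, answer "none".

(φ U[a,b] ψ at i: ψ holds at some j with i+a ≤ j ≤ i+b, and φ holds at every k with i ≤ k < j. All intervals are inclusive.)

0

Need earliest j ≥ 3 with p, and (q ∧ ¬s) at every k in [3,j-1].
  j=3: rhs holds (empty prefix). k = 0.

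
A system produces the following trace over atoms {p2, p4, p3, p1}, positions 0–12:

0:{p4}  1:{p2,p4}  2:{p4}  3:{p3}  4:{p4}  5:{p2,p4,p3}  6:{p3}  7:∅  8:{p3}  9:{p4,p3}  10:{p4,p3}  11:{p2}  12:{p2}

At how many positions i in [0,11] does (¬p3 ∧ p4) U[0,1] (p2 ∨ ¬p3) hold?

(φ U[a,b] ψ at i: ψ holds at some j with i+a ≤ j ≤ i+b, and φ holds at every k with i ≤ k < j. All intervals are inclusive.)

7

Evaluate at each i in [0,11]:
  i=0: ✓ (rhs at j=0)
  i=1: ✓ (rhs at j=1)
  i=2: ✓ (rhs at j=2)
  i=3: ✗ (lhs fails at k=3 before rhs at j=4)
  i=4: ✓ (rhs at j=4)
  i=5: ✓ (rhs at j=5)
  i=6: ✗ (lhs fails at k=6 before rhs at j=7)
  i=7: ✓ (rhs at j=7)
  i=8: ✗ (no rhs in [8,9])
  i=9: ✗ (no rhs in [9,10])
  i=10: ✗ (lhs fails at k=10 before rhs at j=11)
  i=11: ✓ (rhs at j=11)
Positions where it holds: {0, 1, 2, 4, 5, 7, 11} → 7.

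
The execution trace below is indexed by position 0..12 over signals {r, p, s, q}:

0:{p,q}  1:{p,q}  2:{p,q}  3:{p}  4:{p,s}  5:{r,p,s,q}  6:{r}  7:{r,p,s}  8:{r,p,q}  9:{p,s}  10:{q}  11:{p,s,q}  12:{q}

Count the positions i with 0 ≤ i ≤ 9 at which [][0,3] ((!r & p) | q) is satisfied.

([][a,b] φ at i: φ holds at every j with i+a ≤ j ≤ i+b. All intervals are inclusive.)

Evaluate at each i in [0,9]:
  i=0: ✓ (all of [0,3])
  i=1: ✓ (all of [1,4])
  i=2: ✓ (all of [2,5])
  i=3: ✗ (fails at j=6)
  i=4: ✗ (fails at j=6)
  i=5: ✗ (fails at j=6)
  i=6: ✗ (fails at j=6)
  i=7: ✗ (fails at j=7)
  i=8: ✓ (all of [8,11])
  i=9: ✓ (all of [9,12])
Positions where it holds: {0, 1, 2, 8, 9} → 5.

5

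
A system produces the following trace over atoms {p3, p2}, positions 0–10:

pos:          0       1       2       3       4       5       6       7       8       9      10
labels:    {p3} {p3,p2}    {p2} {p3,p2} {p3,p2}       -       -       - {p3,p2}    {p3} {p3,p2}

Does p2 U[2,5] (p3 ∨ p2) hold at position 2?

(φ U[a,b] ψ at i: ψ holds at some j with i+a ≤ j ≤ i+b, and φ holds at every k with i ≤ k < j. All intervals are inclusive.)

Need some j in [4,7] with (p3 ∨ p2), and p2 at every k in [2,j-1].
  j=4: (p3 ∨ p2) holds; p2 holds at every k in [2,3] → satisfied.

Yes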